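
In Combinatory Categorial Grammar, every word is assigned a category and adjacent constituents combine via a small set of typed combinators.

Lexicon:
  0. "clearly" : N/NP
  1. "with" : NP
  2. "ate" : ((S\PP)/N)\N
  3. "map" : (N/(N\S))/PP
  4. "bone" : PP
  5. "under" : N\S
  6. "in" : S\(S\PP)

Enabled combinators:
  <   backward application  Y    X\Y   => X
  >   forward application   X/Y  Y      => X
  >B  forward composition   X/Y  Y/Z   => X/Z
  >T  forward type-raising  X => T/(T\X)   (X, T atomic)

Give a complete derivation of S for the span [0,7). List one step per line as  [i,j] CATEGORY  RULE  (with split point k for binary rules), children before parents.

[0,1] N/NP  lex  "clearly"
[1,2] NP  lex  "with"
[0,2] N  >  k=1
[2,3] ((S\PP)/N)\N  lex  "ate"
[0,3] (S\PP)/N  <  k=2
[3,4] (N/(N\S))/PP  lex  "map"
[4,5] PP  lex  "bone"
[3,5] N/(N\S)  >  k=4
[5,6] N\S  lex  "under"
[3,6] N  >  k=5
[0,6] S\PP  >  k=3
[6,7] S\(S\PP)  lex  "in"
[0,7] S  <  k=6

[0,7] S   <
  [0,6] S\PP   >
    [0,3] (S\PP)/N   <
      [0,2] N   >
        [0,1] "clearly" : N/NP
        [1,2] "with" : NP
      [2,3] "ate" : ((S\PP)/N)\N
    [3,6] N   >
      [3,5] N/(N\S)   >
        [3,4] "map" : (N/(N\S))/PP
        [4,5] "bone" : PP
      [5,6] "under" : N\S
  [6,7] "in" : S\(S\PP)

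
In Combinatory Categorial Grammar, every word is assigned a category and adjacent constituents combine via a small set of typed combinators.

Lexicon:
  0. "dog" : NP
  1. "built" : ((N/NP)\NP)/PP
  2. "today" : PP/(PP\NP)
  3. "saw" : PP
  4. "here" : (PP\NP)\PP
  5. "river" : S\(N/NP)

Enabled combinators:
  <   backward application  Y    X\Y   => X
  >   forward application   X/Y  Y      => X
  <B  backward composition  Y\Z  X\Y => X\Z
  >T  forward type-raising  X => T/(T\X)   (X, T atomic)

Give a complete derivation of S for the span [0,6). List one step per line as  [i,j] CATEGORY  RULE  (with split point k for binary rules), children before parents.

[0,6] S   >
  [0,1] S/(S\NP)   >T
    [0,1] "dog" : NP
  [1,6] S\NP   <B
    [1,5] (N/NP)\NP   >
      [1,2] "built" : ((N/NP)\NP)/PP
      [2,5] PP   >
        [2,3] "today" : PP/(PP\NP)
        [3,5] PP\NP   <
          [3,4] "saw" : PP
          [4,5] "here" : (PP\NP)\PP
    [5,6] "river" : S\(N/NP)

[0,1] NP  lex  "dog"
[0,1] S/(S\NP)  >T
[1,2] ((N/NP)\NP)/PP  lex  "built"
[2,3] PP/(PP\NP)  lex  "today"
[3,4] PP  lex  "saw"
[4,5] (PP\NP)\PP  lex  "here"
[3,5] PP\NP  <  k=4
[2,5] PP  >  k=3
[1,5] (N/NP)\NP  >  k=2
[5,6] S\(N/NP)  lex  "river"
[1,6] S\NP  <B  k=5
[0,6] S  >  k=1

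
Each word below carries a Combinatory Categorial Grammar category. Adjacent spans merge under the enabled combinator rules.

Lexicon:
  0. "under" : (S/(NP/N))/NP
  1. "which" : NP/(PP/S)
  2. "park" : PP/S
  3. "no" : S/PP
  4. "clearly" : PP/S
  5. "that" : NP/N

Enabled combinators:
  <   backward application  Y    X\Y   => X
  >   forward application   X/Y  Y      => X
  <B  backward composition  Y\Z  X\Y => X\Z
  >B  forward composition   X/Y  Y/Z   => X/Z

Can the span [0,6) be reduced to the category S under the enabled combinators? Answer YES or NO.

[0,6] S   >
  [0,5] S/(NP/N)   >
    [0,1] "under" : (S/(NP/N))/NP
    [1,5] NP   >
      [1,2] "which" : NP/(PP/S)
      [2,5] PP/S   >B
        [2,4] PP/PP   >B
          [2,3] "park" : PP/S
          [3,4] "no" : S/PP
        [4,5] "clearly" : PP/S
  [5,6] "that" : NP/N

YES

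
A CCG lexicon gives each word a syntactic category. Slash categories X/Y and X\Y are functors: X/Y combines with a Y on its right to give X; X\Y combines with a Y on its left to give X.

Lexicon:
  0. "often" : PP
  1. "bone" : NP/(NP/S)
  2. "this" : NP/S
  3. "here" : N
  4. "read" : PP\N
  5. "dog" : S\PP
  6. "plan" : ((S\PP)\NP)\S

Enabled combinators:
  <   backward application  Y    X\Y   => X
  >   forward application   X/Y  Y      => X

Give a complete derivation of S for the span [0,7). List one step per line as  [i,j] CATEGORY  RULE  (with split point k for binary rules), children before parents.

[0,7] S   <
  [0,1] "often" : PP
  [1,7] S\PP   <
    [1,3] NP   >
      [1,2] "bone" : NP/(NP/S)
      [2,3] "this" : NP/S
    [3,7] (S\PP)\NP   <
      [3,6] S   <
        [3,5] PP   <
          [3,4] "here" : N
          [4,5] "read" : PP\N
        [5,6] "dog" : S\PP
      [6,7] "plan" : ((S\PP)\NP)\S

[0,1] PP  lex  "often"
[1,2] NP/(NP/S)  lex  "bone"
[2,3] NP/S  lex  "this"
[1,3] NP  >  k=2
[3,4] N  lex  "here"
[4,5] PP\N  lex  "read"
[3,5] PP  <  k=4
[5,6] S\PP  lex  "dog"
[3,6] S  <  k=5
[6,7] ((S\PP)\NP)\S  lex  "plan"
[3,7] (S\PP)\NP  <  k=6
[1,7] S\PP  <  k=3
[0,7] S  <  k=1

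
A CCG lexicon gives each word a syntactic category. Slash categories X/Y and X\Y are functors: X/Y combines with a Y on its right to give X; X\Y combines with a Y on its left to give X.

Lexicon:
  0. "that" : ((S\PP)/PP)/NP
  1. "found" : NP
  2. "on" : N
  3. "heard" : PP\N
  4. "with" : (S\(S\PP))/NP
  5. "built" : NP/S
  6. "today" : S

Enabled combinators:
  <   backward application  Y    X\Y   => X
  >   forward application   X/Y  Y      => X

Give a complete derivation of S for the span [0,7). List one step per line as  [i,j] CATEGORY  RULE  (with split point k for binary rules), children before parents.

[0,1] ((S\PP)/PP)/NP  lex  "that"
[1,2] NP  lex  "found"
[0,2] (S\PP)/PP  >  k=1
[2,3] N  lex  "on"
[3,4] PP\N  lex  "heard"
[2,4] PP  <  k=3
[0,4] S\PP  >  k=2
[4,5] (S\(S\PP))/NP  lex  "with"
[5,6] NP/S  lex  "built"
[6,7] S  lex  "today"
[5,7] NP  >  k=6
[4,7] S\(S\PP)  >  k=5
[0,7] S  <  k=4

[0,7] S   <
  [0,4] S\PP   >
    [0,2] (S\PP)/PP   >
      [0,1] "that" : ((S\PP)/PP)/NP
      [1,2] "found" : NP
    [2,4] PP   <
      [2,3] "on" : N
      [3,4] "heard" : PP\N
  [4,7] S\(S\PP)   >
    [4,5] "with" : (S\(S\PP))/NP
    [5,7] NP   >
      [5,6] "built" : NP/S
      [6,7] "today" : S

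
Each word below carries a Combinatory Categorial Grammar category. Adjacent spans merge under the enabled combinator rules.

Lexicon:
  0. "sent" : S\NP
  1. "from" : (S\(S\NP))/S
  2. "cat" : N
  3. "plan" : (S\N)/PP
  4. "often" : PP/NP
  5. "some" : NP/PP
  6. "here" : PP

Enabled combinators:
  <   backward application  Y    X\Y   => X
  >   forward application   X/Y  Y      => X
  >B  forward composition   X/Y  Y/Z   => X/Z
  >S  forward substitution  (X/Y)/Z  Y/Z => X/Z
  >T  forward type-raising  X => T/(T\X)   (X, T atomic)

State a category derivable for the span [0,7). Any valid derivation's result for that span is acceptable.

[0,7] S   <
  [0,1] "sent" : S\NP
  [1,7] S\(S\NP)   >
    [1,2] "from" : (S\(S\NP))/S
    [2,7] S   <
      [2,3] "cat" : N
      [3,7] S\N   >
        [3,4] "plan" : (S\N)/PP
        [4,7] PP   >
          [4,5] "often" : PP/NP
          [5,7] NP   >
            [5,6] "some" : NP/PP
            [6,7] "here" : PP

S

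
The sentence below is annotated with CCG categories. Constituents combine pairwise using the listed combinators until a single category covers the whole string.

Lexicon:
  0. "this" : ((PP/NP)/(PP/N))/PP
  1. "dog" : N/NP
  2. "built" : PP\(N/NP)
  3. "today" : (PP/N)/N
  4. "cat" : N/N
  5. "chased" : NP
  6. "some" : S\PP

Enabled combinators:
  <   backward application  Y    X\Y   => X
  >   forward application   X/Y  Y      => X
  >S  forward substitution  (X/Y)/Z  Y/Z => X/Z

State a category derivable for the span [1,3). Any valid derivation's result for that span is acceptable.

PP

[0,7] S   <
  [0,6] PP   >
    [0,5] PP/NP   >
      [0,3] (PP/NP)/(PP/N)   >
        [0,1] "this" : ((PP/NP)/(PP/N))/PP
        [1,3] PP   <
          [1,2] "dog" : N/NP
          [2,3] "built" : PP\(N/NP)
      [3,5] PP/N   >S
        [3,4] "today" : (PP/N)/N
        [4,5] "cat" : N/N
    [5,6] "chased" : NP
  [6,7] "some" : S\PP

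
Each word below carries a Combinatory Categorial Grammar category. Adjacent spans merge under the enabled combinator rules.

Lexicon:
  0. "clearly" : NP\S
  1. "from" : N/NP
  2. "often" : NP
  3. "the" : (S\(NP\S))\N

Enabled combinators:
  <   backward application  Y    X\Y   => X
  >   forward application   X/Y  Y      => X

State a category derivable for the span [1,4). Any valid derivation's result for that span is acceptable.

S\(NP\S)

[0,4] S   <
  [0,1] "clearly" : NP\S
  [1,4] S\(NP\S)   <
    [1,3] N   >
      [1,2] "from" : N/NP
      [2,3] "often" : NP
    [3,4] "the" : (S\(NP\S))\N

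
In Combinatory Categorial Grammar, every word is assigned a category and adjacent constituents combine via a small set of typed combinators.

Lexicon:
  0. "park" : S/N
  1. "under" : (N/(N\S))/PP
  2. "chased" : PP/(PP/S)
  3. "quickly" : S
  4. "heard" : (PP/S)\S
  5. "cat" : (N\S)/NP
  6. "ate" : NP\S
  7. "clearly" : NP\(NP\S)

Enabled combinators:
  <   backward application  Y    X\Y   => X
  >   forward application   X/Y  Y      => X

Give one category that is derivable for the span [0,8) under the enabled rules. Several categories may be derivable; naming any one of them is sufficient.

[0,8] S   >
  [0,1] "park" : S/N
  [1,8] N   >
    [1,5] N/(N\S)   >
      [1,2] "under" : (N/(N\S))/PP
      [2,5] PP   >
        [2,3] "chased" : PP/(PP/S)
        [3,5] PP/S   <
          [3,4] "quickly" : S
          [4,5] "heard" : (PP/S)\S
    [5,8] N\S   >
      [5,6] "cat" : (N\S)/NP
      [6,8] NP   <
        [6,7] "ate" : NP\S
        [7,8] "clearly" : NP\(NP\S)

S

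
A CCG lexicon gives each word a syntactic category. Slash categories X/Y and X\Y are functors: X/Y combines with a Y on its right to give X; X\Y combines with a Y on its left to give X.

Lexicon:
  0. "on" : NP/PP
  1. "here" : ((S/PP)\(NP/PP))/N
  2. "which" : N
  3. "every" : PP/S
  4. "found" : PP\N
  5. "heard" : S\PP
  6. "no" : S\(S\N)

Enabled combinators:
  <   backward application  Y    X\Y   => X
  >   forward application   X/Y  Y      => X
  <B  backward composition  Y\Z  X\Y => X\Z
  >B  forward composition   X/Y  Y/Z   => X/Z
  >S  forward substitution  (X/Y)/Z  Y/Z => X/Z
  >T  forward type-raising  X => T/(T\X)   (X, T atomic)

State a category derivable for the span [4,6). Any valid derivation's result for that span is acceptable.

[0,7] S   >
  [0,3] S/PP   <
    [0,1] "on" : NP/PP
    [1,3] (S/PP)\(NP/PP)   >
      [1,2] "here" : ((S/PP)\(NP/PP))/N
      [2,3] "which" : N
  [3,7] PP   >
    [3,4] "every" : PP/S
    [4,7] S   <
      [4,6] S\N   <B
        [4,5] "found" : PP\N
        [5,6] "heard" : S\PP
      [6,7] "no" : S\(S\N)

S\N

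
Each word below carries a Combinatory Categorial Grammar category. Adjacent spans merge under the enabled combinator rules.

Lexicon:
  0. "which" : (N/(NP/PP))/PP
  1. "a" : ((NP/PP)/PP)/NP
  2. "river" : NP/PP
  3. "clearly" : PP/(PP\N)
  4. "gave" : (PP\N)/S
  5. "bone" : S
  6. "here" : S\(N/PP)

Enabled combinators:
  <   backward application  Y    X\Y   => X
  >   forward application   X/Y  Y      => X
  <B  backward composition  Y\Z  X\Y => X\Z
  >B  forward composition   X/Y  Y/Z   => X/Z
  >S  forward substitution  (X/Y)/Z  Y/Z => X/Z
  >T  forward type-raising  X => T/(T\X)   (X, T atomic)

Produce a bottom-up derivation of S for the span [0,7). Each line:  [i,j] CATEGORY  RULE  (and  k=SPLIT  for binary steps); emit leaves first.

[0,1] (N/(NP/PP))/PP  lex  "which"
[1,2] ((NP/PP)/PP)/NP  lex  "a"
[2,3] NP/PP  lex  "river"
[3,4] PP/(PP\N)  lex  "clearly"
[4,5] (PP\N)/S  lex  "gave"
[5,6] S  lex  "bone"
[4,6] PP\N  >  k=5
[3,6] PP  >  k=4
[2,6] NP  >  k=3
[1,6] (NP/PP)/PP  >  k=2
[0,6] N/PP  >S  k=1
[6,7] S\(N/PP)  lex  "here"
[0,7] S  <  k=6

[0,7] S   <
  [0,6] N/PP   >S
    [0,1] "which" : (N/(NP/PP))/PP
    [1,6] (NP/PP)/PP   >
      [1,2] "a" : ((NP/PP)/PP)/NP
      [2,6] NP   >
        [2,3] "river" : NP/PP
        [3,6] PP   >
          [3,4] "clearly" : PP/(PP\N)
          [4,6] PP\N   >
            [4,5] "gave" : (PP\N)/S
            [5,6] "bone" : S
  [6,7] "here" : S\(N/PP)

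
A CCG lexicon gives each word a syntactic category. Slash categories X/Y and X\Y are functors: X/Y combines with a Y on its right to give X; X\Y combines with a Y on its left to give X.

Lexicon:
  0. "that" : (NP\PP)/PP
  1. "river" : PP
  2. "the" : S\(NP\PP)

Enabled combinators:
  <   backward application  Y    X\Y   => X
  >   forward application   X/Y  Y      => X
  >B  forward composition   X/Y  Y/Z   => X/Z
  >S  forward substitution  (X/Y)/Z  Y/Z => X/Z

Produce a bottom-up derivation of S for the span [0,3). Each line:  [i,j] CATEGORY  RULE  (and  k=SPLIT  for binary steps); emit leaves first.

[0,3] S   <
  [0,2] NP\PP   >
    [0,1] "that" : (NP\PP)/PP
    [1,2] "river" : PP
  [2,3] "the" : S\(NP\PP)

[0,1] (NP\PP)/PP  lex  "that"
[1,2] PP  lex  "river"
[0,2] NP\PP  >  k=1
[2,3] S\(NP\PP)  lex  "the"
[0,3] S  <  k=2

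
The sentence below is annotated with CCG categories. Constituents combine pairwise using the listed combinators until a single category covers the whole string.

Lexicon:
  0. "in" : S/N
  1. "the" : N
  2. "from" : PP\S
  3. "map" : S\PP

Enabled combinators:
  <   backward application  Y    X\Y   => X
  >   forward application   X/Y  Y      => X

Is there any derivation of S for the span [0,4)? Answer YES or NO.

[0,4] S   <
  [0,3] PP   <
    [0,2] S   >
      [0,1] "in" : S/N
      [1,2] "the" : N
    [2,3] "from" : PP\S
  [3,4] "map" : S\PP

YES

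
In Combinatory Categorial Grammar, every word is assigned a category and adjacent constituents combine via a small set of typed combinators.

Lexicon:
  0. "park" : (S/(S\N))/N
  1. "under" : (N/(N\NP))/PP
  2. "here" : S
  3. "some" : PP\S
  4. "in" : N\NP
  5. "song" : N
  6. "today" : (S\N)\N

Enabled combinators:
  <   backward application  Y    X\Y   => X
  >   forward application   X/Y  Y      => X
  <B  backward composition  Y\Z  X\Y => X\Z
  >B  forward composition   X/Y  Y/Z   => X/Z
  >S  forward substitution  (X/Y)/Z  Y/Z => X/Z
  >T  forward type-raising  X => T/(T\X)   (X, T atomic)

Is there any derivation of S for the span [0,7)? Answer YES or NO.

[0,7] S   >
  [0,5] S/(S\N)   >
    [0,1] "park" : (S/(S\N))/N
    [1,5] N   >
      [1,4] N/(N\NP)   >
        [1,2] "under" : (N/(N\NP))/PP
        [2,4] PP   >
          [2,3] PP/(PP\S)   >T
            [2,3] "here" : S
          [3,4] "some" : PP\S
      [4,5] "in" : N\NP
  [5,7] S\N   <
    [5,6] "song" : N
    [6,7] "today" : (S\N)\N

YES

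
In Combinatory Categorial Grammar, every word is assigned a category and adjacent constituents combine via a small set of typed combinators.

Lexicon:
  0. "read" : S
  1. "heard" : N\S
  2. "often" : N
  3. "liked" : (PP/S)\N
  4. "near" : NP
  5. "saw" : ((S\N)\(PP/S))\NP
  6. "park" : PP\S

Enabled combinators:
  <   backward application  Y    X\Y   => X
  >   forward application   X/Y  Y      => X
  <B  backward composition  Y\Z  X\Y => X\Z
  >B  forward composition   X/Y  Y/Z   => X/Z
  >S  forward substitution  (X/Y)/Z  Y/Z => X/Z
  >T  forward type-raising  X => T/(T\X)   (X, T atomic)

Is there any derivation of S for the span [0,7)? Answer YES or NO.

S N\S N (PP/S)\N NP ((S\N)\(PP/S))\NP PP\S
CKY chart[0,7] = {N/(N\PP), NP/(NP\PP), PP, PP/(PP\PP), S/(S\PP)}; S ∉ chart

NO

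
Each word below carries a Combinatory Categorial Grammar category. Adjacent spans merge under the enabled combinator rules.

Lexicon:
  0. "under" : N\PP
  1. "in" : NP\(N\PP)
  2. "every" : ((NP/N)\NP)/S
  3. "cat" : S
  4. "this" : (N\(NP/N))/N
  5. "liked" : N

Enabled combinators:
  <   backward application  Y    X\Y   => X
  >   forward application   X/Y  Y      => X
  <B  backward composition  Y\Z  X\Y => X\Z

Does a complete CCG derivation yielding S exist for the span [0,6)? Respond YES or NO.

NO

N\PP NP\(N\PP) ((NP/N)\NP)/S S (N\(NP/N))/N N
CKY chart[0,6] = {N}; S ∉ chart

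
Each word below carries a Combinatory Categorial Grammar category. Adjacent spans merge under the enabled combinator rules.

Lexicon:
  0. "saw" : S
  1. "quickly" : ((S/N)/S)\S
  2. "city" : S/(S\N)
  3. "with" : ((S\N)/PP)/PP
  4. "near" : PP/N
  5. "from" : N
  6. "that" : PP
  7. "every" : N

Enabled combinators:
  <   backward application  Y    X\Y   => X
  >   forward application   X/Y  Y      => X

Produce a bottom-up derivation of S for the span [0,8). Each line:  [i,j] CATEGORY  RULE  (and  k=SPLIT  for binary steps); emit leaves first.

[0,1] S  lex  "saw"
[1,2] ((S/N)/S)\S  lex  "quickly"
[0,2] (S/N)/S  <  k=1
[2,3] S/(S\N)  lex  "city"
[3,4] ((S\N)/PP)/PP  lex  "with"
[4,5] PP/N  lex  "near"
[5,6] N  lex  "from"
[4,6] PP  >  k=5
[3,6] (S\N)/PP  >  k=4
[6,7] PP  lex  "that"
[3,7] S\N  >  k=6
[2,7] S  >  k=3
[0,7] S/N  >  k=2
[7,8] N  lex  "every"
[0,8] S  >  k=7

[0,8] S   >
  [0,7] S/N   >
    [0,2] (S/N)/S   <
      [0,1] "saw" : S
      [1,2] "quickly" : ((S/N)/S)\S
    [2,7] S   >
      [2,3] "city" : S/(S\N)
      [3,7] S\N   >
        [3,6] (S\N)/PP   >
          [3,4] "with" : ((S\N)/PP)/PP
          [4,6] PP   >
            [4,5] "near" : PP/N
            [5,6] "from" : N
        [6,7] "that" : PP
  [7,8] "every" : N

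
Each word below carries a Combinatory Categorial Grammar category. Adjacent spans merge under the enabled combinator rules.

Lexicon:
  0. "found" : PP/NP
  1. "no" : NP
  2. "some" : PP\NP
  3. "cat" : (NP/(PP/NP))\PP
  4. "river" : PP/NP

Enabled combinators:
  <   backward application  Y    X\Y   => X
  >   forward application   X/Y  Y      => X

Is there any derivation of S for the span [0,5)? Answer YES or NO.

NO

PP/NP NP PP\NP (NP/(PP/NP))\PP PP/NP
CKY chart[0,5] = {PP}; S ∉ chart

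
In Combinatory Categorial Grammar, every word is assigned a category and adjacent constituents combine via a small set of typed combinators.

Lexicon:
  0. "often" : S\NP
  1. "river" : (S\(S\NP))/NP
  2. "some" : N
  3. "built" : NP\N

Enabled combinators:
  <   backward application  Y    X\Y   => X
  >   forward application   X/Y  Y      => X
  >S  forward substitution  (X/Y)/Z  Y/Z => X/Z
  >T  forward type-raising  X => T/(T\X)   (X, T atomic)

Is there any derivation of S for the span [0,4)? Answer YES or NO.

[0,4] S   <
  [0,1] "often" : S\NP
  [1,4] S\(S\NP)   >
    [1,2] "river" : (S\(S\NP))/NP
    [2,4] NP   >
      [2,3] NP/(NP\N)   >T
        [2,3] "some" : N
      [3,4] "built" : NP\N

YES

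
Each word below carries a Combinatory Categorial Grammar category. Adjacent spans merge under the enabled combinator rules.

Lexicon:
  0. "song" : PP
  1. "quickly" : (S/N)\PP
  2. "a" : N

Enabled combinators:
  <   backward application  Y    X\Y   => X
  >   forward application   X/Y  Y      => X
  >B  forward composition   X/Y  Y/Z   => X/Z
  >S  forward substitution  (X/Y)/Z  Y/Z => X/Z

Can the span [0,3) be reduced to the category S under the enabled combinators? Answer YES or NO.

YES

[0,3] S   >
  [0,2] S/N   <
    [0,1] "song" : PP
    [1,2] "quickly" : (S/N)\PP
  [2,3] "a" : N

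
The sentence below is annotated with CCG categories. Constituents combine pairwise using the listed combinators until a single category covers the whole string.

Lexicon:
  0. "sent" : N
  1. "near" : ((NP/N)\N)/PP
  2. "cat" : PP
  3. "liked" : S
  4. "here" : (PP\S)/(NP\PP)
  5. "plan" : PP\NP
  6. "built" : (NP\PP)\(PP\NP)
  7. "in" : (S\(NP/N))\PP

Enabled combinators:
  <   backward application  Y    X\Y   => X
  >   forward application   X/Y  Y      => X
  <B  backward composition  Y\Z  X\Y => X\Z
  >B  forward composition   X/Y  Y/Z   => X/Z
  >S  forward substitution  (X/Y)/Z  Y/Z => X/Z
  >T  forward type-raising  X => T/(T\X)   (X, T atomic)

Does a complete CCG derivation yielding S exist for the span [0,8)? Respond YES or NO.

YES

[0,8] S   <
  [0,3] NP/N   <
    [0,1] "sent" : N
    [1,3] (NP/N)\N   >
      [1,2] "near" : ((NP/N)\N)/PP
      [2,3] "cat" : PP
  [3,8] S\(NP/N)   <
    [3,7] PP   >
      [3,4] PP/(PP\S)   >T
        [3,4] "liked" : S
      [4,7] PP\S   >
        [4,5] "here" : (PP\S)/(NP\PP)
        [5,7] NP\PP   <
          [5,6] "plan" : PP\NP
          [6,7] "built" : (NP\PP)\(PP\NP)
    [7,8] "in" : (S\(NP/N))\PP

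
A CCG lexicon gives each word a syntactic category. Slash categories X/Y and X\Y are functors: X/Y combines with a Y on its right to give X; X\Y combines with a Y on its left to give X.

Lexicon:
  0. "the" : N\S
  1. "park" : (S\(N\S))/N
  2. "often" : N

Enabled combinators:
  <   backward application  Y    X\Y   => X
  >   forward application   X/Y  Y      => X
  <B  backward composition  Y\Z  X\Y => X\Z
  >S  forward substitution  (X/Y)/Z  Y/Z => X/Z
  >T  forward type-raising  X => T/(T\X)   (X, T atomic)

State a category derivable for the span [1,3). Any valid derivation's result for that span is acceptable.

[0,3] S   <
  [0,1] "the" : N\S
  [1,3] S\(N\S)   >
    [1,2] "park" : (S\(N\S))/N
    [2,3] "often" : N

S\(N\S)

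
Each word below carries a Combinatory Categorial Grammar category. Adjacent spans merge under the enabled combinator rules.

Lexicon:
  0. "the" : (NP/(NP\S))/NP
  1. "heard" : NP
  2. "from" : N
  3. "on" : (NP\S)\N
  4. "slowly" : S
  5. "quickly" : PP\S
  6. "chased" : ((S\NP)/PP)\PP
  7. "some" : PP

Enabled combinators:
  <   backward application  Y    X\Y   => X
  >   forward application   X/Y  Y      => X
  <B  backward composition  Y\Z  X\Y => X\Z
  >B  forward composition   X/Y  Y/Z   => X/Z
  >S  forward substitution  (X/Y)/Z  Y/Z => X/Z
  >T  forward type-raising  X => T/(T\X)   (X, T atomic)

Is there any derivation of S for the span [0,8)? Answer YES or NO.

[0,8] S   <
  [0,4] NP   >
    [0,2] NP/(NP\S)   >
      [0,1] "the" : (NP/(NP\S))/NP
      [1,2] "heard" : NP
    [2,4] NP\S   <
      [2,3] "from" : N
      [3,4] "on" : (NP\S)\N
  [4,8] S\NP   >
    [4,7] (S\NP)/PP   <
      [4,6] PP   >
        [4,5] PP/(PP\S)   >T
          [4,5] "slowly" : S
        [5,6] "quickly" : PP\S
      [6,7] "chased" : ((S\NP)/PP)\PP
    [7,8] "some" : PP

YES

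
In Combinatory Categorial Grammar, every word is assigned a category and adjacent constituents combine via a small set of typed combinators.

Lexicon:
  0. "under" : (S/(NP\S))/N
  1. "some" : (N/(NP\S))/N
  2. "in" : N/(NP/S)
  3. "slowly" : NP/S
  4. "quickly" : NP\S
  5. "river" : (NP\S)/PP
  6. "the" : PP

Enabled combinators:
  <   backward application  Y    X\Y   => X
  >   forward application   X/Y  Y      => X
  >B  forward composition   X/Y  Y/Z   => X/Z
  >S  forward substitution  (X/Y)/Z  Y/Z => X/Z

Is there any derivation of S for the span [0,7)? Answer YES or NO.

YES

[0,7] S   >
  [0,5] S/(NP\S)   >
    [0,1] "under" : (S/(NP\S))/N
    [1,5] N   >
      [1,4] N/(NP\S)   >
        [1,2] "some" : (N/(NP\S))/N
        [2,4] N   >
          [2,3] "in" : N/(NP/S)
          [3,4] "slowly" : NP/S
      [4,5] "quickly" : NP\S
  [5,7] NP\S   >
    [5,6] "river" : (NP\S)/PP
    [6,7] "the" : PP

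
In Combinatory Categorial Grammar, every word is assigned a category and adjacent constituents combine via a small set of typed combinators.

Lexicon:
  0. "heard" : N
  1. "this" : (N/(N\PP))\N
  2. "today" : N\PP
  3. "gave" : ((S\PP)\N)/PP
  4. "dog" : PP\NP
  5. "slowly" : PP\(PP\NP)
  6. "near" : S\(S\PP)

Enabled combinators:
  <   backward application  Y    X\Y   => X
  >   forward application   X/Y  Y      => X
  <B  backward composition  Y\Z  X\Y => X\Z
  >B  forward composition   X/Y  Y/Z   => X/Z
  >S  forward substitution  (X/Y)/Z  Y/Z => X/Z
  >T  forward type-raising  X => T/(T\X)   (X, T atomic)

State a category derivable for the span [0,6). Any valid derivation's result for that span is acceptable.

S\PP

[0,7] S   <
  [0,6] S\PP   <
    [0,3] N   >
      [0,2] N/(N\PP)   <
        [0,1] "heard" : N
        [1,2] "this" : (N/(N\PP))\N
      [2,3] "today" : N\PP
    [3,6] (S\PP)\N   >
      [3,4] "gave" : ((S\PP)\N)/PP
      [4,6] PP   <
        [4,5] "dog" : PP\NP
        [5,6] "slowly" : PP\(PP\NP)
  [6,7] "near" : S\(S\PP)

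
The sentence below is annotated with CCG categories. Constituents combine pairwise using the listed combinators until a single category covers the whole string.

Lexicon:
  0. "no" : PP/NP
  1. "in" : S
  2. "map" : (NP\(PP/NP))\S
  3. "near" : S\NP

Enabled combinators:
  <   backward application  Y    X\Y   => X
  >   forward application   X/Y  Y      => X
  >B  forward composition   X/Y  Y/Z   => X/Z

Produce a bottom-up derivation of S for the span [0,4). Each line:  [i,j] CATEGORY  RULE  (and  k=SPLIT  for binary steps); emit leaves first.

[0,1] PP/NP  lex  "no"
[1,2] S  lex  "in"
[2,3] (NP\(PP/NP))\S  lex  "map"
[1,3] NP\(PP/NP)  <  k=2
[0,3] NP  <  k=1
[3,4] S\NP  lex  "near"
[0,4] S  <  k=3

[0,4] S   <
  [0,3] NP   <
    [0,1] "no" : PP/NP
    [1,3] NP\(PP/NP)   <
      [1,2] "in" : S
      [2,3] "map" : (NP\(PP/NP))\S
  [3,4] "near" : S\NP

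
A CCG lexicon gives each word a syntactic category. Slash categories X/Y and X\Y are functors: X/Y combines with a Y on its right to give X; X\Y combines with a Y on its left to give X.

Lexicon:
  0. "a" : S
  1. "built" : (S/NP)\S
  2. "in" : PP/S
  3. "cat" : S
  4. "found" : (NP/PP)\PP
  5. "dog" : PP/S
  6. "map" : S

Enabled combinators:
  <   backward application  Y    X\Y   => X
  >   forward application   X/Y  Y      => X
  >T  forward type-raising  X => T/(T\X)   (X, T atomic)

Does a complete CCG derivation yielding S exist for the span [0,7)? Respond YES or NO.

[0,7] S   >
  [0,2] S/NP   <
    [0,1] "a" : S
    [1,2] "built" : (S/NP)\S
  [2,7] NP   >
    [2,5] NP/PP   <
      [2,4] PP   >
        [2,3] "in" : PP/S
        [3,4] "cat" : S
      [4,5] "found" : (NP/PP)\PP
    [5,7] PP   >
      [5,6] "dog" : PP/S
      [6,7] "map" : S

YES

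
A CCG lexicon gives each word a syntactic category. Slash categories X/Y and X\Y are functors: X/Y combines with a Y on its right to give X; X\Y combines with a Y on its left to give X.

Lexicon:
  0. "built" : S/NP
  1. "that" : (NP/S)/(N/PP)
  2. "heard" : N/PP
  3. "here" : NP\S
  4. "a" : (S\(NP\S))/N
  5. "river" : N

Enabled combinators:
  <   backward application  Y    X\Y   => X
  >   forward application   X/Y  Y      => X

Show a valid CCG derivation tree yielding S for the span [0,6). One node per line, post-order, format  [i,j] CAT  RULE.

[0,6] S   >
  [0,1] "built" : S/NP
  [1,6] NP   >
    [1,3] NP/S   >
      [1,2] "that" : (NP/S)/(N/PP)
      [2,3] "heard" : N/PP
    [3,6] S   <
      [3,4] "here" : NP\S
      [4,6] S\(NP\S)   >
        [4,5] "a" : (S\(NP\S))/N
        [5,6] "river" : N

[0,1] S/NP  lex  "built"
[1,2] (NP/S)/(N/PP)  lex  "that"
[2,3] N/PP  lex  "heard"
[1,3] NP/S  >  k=2
[3,4] NP\S  lex  "here"
[4,5] (S\(NP\S))/N  lex  "a"
[5,6] N  lex  "river"
[4,6] S\(NP\S)  >  k=5
[3,6] S  <  k=4
[1,6] NP  >  k=3
[0,6] S  >  k=1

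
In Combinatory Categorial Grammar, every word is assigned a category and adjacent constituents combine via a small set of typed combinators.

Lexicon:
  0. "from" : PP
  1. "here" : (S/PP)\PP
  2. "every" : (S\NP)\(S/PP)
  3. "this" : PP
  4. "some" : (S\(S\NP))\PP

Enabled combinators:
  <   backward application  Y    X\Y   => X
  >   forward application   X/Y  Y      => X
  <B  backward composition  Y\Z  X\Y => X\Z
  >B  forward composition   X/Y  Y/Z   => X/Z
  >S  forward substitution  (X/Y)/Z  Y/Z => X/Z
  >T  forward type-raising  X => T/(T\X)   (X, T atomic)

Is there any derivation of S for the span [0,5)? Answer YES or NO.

YES

[0,5] S   <
  [0,3] S\NP   <
    [0,2] S/PP   <
      [0,1] "from" : PP
      [1,2] "here" : (S/PP)\PP
    [2,3] "every" : (S\NP)\(S/PP)
  [3,5] S\(S\NP)   <
    [3,4] "this" : PP
    [4,5] "some" : (S\(S\NP))\PP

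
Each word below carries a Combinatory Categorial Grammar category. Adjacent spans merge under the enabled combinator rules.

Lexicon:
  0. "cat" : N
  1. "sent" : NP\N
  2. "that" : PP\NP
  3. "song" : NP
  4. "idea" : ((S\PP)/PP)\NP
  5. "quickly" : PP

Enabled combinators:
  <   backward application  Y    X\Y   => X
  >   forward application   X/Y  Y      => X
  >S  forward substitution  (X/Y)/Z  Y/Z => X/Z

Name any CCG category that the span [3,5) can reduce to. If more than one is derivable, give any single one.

(S\PP)/PP

[0,6] S   <
  [0,3] PP   <
    [0,2] NP   <
      [0,1] "cat" : N
      [1,2] "sent" : NP\N
    [2,3] "that" : PP\NP
  [3,6] S\PP   >
    [3,5] (S\PP)/PP   <
      [3,4] "song" : NP
      [4,5] "idea" : ((S\PP)/PP)\NP
    [5,6] "quickly" : PP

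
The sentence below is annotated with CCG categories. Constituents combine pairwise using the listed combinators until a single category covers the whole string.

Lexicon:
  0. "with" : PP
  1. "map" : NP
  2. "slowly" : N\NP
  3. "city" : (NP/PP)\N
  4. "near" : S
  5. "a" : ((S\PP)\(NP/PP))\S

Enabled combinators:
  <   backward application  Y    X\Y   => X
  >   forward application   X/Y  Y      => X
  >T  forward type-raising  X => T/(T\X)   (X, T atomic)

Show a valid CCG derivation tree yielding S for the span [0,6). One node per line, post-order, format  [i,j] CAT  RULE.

[0,1] PP  lex  "with"
[1,2] NP  lex  "map"
[2,3] N\NP  lex  "slowly"
[1,3] N  <  k=2
[3,4] (NP/PP)\N  lex  "city"
[1,4] NP/PP  <  k=3
[4,5] S  lex  "near"
[5,6] ((S\PP)\(NP/PP))\S  lex  "a"
[4,6] (S\PP)\(NP/PP)  <  k=5
[1,6] S\PP  <  k=4
[0,6] S  <  k=1

[0,6] S   <
  [0,1] "with" : PP
  [1,6] S\PP   <
    [1,4] NP/PP   <
      [1,3] N   <
        [1,2] "map" : NP
        [2,3] "slowly" : N\NP
      [3,4] "city" : (NP/PP)\N
    [4,6] (S\PP)\(NP/PP)   <
      [4,5] "near" : S
      [5,6] "a" : ((S\PP)\(NP/PP))\S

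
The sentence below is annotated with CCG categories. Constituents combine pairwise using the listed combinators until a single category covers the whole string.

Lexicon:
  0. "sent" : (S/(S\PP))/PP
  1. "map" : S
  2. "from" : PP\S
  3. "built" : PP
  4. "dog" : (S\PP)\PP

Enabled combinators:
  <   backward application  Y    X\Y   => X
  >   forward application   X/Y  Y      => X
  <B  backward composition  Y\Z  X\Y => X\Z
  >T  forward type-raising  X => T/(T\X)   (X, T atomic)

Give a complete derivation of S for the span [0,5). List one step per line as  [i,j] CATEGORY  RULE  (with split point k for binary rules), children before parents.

[0,5] S   >
  [0,3] S/(S\PP)   >
    [0,1] "sent" : (S/(S\PP))/PP
    [1,3] PP   <
      [1,2] "map" : S
      [2,3] "from" : PP\S
  [3,5] S\PP   <
    [3,4] "built" : PP
    [4,5] "dog" : (S\PP)\PP

[0,1] (S/(S\PP))/PP  lex  "sent"
[1,2] S  lex  "map"
[2,3] PP\S  lex  "from"
[1,3] PP  <  k=2
[0,3] S/(S\PP)  >  k=1
[3,4] PP  lex  "built"
[4,5] (S\PP)\PP  lex  "dog"
[3,5] S\PP  <  k=4
[0,5] S  >  k=3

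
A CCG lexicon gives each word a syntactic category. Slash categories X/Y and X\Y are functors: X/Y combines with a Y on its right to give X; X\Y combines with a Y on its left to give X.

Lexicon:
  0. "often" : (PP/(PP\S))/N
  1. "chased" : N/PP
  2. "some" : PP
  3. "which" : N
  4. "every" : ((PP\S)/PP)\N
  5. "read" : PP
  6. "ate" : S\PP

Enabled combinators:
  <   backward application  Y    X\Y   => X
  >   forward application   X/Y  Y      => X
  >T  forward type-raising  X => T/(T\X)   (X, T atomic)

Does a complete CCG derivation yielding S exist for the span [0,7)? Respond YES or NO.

YES

[0,7] S   <
  [0,6] PP   >
    [0,3] PP/(PP\S)   >
      [0,1] "often" : (PP/(PP\S))/N
      [1,3] N   >
        [1,2] "chased" : N/PP
        [2,3] "some" : PP
    [3,6] PP\S   >
      [3,5] (PP\S)/PP   <
        [3,4] "which" : N
        [4,5] "every" : ((PP\S)/PP)\N
      [5,6] "read" : PP
  [6,7] "ate" : S\PP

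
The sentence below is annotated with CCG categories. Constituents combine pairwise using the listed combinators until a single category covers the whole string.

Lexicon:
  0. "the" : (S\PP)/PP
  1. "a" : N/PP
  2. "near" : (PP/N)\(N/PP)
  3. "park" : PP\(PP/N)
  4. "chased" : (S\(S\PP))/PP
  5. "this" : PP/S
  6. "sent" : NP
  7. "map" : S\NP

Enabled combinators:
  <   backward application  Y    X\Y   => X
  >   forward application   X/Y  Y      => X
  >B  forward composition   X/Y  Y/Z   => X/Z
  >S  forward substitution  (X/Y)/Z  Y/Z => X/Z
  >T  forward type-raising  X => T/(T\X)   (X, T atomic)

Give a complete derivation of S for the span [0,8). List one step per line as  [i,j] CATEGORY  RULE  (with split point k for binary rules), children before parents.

[0,8] S   <
  [0,4] S\PP   >
    [0,1] "the" : (S\PP)/PP
    [1,4] PP   <
      [1,3] PP/N   <
        [1,2] "a" : N/PP
        [2,3] "near" : (PP/N)\(N/PP)
      [3,4] "park" : PP\(PP/N)
  [4,8] S\(S\PP)   >
    [4,5] "chased" : (S\(S\PP))/PP
    [5,8] PP   >
      [5,6] "this" : PP/S
      [6,8] S   >
        [6,7] S/(S\NP)   >T
          [6,7] "sent" : NP
        [7,8] "map" : S\NP

[0,1] (S\PP)/PP  lex  "the"
[1,2] N/PP  lex  "a"
[2,3] (PP/N)\(N/PP)  lex  "near"
[1,3] PP/N  <  k=2
[3,4] PP\(PP/N)  lex  "park"
[1,4] PP  <  k=3
[0,4] S\PP  >  k=1
[4,5] (S\(S\PP))/PP  lex  "chased"
[5,6] PP/S  lex  "this"
[6,7] NP  lex  "sent"
[6,7] S/(S\NP)  >T
[7,8] S\NP  lex  "map"
[6,8] S  >  k=7
[5,8] PP  >  k=6
[4,8] S\(S\PP)  >  k=5
[0,8] S  <  k=4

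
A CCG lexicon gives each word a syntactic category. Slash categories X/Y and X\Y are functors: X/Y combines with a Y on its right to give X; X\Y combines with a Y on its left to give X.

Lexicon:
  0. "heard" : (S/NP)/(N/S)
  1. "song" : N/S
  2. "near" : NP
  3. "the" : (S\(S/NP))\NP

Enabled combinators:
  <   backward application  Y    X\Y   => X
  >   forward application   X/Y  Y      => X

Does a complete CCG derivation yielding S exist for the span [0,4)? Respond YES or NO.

[0,4] S   <
  [0,2] S/NP   >
    [0,1] "heard" : (S/NP)/(N/S)
    [1,2] "song" : N/S
  [2,4] S\(S/NP)   <
    [2,3] "near" : NP
    [3,4] "the" : (S\(S/NP))\NP

YES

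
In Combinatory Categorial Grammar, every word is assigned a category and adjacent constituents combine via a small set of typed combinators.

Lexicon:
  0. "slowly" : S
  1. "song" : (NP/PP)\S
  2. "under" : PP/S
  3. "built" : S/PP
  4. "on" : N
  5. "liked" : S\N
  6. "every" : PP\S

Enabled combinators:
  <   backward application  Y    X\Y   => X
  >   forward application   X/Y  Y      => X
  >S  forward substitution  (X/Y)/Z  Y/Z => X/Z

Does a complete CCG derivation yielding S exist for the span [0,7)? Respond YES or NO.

NO

S (NP/PP)\S PP/S S/PP N S\N PP\S
CKY chart[0,7] = {NP}; S ∉ chart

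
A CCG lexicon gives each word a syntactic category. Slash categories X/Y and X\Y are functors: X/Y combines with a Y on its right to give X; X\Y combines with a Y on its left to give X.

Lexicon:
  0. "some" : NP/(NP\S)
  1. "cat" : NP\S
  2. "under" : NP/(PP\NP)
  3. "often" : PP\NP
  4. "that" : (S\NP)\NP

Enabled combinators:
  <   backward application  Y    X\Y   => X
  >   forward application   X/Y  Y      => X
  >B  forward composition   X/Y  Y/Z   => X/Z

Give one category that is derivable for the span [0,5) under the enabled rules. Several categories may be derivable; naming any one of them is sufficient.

[0,5] S   <
  [0,2] NP   >
    [0,1] "some" : NP/(NP\S)
    [1,2] "cat" : NP\S
  [2,5] S\NP   <
    [2,4] NP   >
      [2,3] "under" : NP/(PP\NP)
      [3,4] "often" : PP\NP
    [4,5] "that" : (S\NP)\NP

S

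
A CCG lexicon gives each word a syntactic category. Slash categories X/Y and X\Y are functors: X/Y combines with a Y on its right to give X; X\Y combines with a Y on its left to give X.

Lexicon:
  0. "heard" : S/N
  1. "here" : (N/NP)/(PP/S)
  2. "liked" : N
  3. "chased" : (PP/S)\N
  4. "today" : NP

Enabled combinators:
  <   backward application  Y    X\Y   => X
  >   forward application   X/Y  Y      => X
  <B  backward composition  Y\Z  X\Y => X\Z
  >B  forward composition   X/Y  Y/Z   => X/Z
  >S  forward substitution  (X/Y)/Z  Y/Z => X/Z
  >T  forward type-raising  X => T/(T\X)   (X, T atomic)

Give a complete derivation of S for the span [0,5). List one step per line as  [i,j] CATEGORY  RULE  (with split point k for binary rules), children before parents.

[0,1] S/N  lex  "heard"
[1,2] (N/NP)/(PP/S)  lex  "here"
[2,3] N  lex  "liked"
[3,4] (PP/S)\N  lex  "chased"
[2,4] PP/S  <  k=3
[1,4] N/NP  >  k=2
[0,4] S/NP  >B  k=1
[4,5] NP  lex  "today"
[0,5] S  >  k=4

[0,5] S   >
  [0,4] S/NP   >B
    [0,1] "heard" : S/N
    [1,4] N/NP   >
      [1,2] "here" : (N/NP)/(PP/S)
      [2,4] PP/S   <
        [2,3] "liked" : N
        [3,4] "chased" : (PP/S)\N
  [4,5] "today" : NP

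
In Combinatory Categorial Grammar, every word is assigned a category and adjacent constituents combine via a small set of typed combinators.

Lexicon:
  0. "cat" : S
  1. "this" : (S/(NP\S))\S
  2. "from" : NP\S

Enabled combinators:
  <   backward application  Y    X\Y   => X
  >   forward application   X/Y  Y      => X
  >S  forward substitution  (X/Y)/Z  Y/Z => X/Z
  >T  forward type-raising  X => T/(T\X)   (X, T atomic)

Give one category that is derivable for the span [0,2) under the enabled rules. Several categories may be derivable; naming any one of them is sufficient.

[0,3] S   >
  [0,2] S/(NP\S)   <
    [0,1] "cat" : S
    [1,2] "this" : (S/(NP\S))\S
  [2,3] "from" : NP\S

S/(NP\S)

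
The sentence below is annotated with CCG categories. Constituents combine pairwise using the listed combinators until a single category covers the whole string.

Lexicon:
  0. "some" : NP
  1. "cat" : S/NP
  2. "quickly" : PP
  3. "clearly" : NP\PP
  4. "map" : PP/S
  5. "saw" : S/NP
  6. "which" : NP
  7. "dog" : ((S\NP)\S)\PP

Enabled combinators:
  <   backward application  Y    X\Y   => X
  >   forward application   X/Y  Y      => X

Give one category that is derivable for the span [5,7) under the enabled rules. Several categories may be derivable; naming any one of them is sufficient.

[0,8] S   <
  [0,1] "some" : NP
  [1,8] S\NP   <
    [1,4] S   >
      [1,2] "cat" : S/NP
      [2,4] NP   <
        [2,3] "quickly" : PP
        [3,4] "clearly" : NP\PP
    [4,8] (S\NP)\S   <
      [4,7] PP   >
        [4,5] "map" : PP/S
        [5,7] S   >
          [5,6] "saw" : S/NP
          [6,7] "which" : NP
      [7,8] "dog" : ((S\NP)\S)\PP

S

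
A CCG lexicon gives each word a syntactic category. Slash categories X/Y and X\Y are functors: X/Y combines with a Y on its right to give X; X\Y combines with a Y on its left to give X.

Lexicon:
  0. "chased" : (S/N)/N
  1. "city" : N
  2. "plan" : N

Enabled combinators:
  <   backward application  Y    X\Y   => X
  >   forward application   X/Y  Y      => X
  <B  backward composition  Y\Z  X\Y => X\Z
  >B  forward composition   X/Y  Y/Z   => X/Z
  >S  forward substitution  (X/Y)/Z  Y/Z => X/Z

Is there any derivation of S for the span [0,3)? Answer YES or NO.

[0,3] S   >
  [0,2] S/N   >
    [0,1] "chased" : (S/N)/N
    [1,2] "city" : N
  [2,3] "plan" : N

YES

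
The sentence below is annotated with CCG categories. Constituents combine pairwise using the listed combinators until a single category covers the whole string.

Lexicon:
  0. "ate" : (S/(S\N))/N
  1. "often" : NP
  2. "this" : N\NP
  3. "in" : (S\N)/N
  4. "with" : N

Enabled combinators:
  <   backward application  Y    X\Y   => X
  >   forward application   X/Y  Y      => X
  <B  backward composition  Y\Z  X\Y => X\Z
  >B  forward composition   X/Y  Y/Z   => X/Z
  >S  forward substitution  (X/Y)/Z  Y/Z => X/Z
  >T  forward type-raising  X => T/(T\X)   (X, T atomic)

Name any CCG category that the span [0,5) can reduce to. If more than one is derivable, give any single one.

S

[0,5] S   >
  [0,3] S/(S\N)   >
    [0,1] "ate" : (S/(S\N))/N
    [1,3] N   <
      [1,2] "often" : NP
      [2,3] "this" : N\NP
  [3,5] S\N   >
    [3,4] "in" : (S\N)/N
    [4,5] "with" : N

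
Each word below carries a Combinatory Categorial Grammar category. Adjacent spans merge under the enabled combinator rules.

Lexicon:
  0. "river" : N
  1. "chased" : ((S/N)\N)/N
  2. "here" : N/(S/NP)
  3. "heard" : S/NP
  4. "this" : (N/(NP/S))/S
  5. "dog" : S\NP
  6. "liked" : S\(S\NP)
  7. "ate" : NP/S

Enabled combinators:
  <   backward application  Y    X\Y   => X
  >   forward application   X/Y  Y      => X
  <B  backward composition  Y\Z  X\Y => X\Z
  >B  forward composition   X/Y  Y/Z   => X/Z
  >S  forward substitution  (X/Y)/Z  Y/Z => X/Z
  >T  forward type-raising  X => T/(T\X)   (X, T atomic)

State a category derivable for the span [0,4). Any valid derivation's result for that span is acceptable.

S/N

[0,8] S   >
  [0,4] S/N   <
    [0,1] "river" : N
    [1,4] (S/N)\N   >
      [1,2] "chased" : ((S/N)\N)/N
      [2,4] N   >
        [2,3] "here" : N/(S/NP)
        [3,4] "heard" : S/NP
  [4,8] N   >
    [4,7] N/(NP/S)   >
      [4,5] "this" : (N/(NP/S))/S
      [5,7] S   <
        [5,6] "dog" : S\NP
        [6,7] "liked" : S\(S\NP)
    [7,8] "ate" : NP/S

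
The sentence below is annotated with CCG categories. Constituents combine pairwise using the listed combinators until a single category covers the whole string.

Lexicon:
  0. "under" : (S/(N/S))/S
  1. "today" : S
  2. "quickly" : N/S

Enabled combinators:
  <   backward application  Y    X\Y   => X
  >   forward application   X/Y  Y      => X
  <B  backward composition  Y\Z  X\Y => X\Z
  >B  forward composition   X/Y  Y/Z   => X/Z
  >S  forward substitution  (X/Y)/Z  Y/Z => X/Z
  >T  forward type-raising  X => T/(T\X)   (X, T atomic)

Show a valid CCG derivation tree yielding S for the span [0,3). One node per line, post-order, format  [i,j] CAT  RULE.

[0,3] S   >
  [0,2] S/(N/S)   >
    [0,1] "under" : (S/(N/S))/S
    [1,2] "today" : S
  [2,3] "quickly" : N/S

[0,1] (S/(N/S))/S  lex  "under"
[1,2] S  lex  "today"
[0,2] S/(N/S)  >  k=1
[2,3] N/S  lex  "quickly"
[0,3] S  >  k=2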